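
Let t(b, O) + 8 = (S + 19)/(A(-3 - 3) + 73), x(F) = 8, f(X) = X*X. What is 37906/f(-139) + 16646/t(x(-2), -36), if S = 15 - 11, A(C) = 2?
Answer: -24099430688/11148217 ≈ -2161.7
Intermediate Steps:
f(X) = X**2
S = 4
t(b, O) = -577/75 (t(b, O) = -8 + (4 + 19)/(2 + 73) = -8 + 23/75 = -577/75)
37906/f(-139) + 16646/t(x(-2), -36) = 37906/((-139)**2) + 16646/(-577/75) = 37906/19321 + 16646*(-75/577) = 37906*(1/19321) - 1248450/577 = 37906/19321 - 1248450/577 = -24099430688/11148217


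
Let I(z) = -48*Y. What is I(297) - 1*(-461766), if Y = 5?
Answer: 461526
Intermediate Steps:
I(z) = -240 (I(z) = -48*5 = -240)
I(297) - 1*(-461766) = -240 - 1*(-461766) = -240 + 461766 = 461526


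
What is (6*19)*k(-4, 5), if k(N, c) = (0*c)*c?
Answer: 0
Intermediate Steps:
k(N, c) = 0 (k(N, c) = 0*c = 0)
(6*19)*k(-4, 5) = (6*19)*0 = 114*0 = 0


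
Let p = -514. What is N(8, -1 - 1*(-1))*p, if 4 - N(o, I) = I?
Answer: -2056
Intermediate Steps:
N(o, I) = 4 - I
N(8, -1 - 1*(-1))*p = (4 - (-1 - 1*(-1)))*(-514) = (4 - (-1 + 1))*(-514) = (4 - 1*0)*(-514) = (4 + 0)*(-514) = 4*(-514) = -2056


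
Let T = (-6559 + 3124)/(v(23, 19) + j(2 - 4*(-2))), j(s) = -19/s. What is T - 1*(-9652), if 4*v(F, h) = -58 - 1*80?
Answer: 1773839/182 ≈ 9746.4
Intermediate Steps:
v(F, h) = -69/2 (v(F, h) = (-58 - 1*80)/4 = (-58 - 80)/4 = (1/4)*(-138) = -69/2)
T = 17175/182 (T = (-6559 + 3124)/(-69/2 - 19/(2 - 4*(-2))) = -3435/(-69/2 - 19/(2 + 8)) = -3435/(-69/2 - 19/10) = -3435/(-182/5) = -3435*(-5/182) = 17175/182 ≈ 94.368)
T - 1*(-9652) = 17175/182 - 1*(-9652) = 17175/182 + 9652 = 1773839/182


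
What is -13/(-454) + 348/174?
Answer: 921/454 ≈ 2.0286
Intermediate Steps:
-13/(-454) + 348/174 = -13*(-1/454) + 348*(1/174) = 13/454 + 2 = 921/454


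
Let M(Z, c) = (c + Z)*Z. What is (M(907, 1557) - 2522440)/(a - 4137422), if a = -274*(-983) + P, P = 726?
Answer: 47932/644559 ≈ 0.074364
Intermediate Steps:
M(Z, c) = Z*(Z + c) (M(Z, c) = (Z + c)*Z = Z*(Z + c))
a = 270068 (a = -274*(-983) + 726 = 269342 + 726 = 270068)
(M(907, 1557) - 2522440)/(a - 4137422) = (907*(907 + 1557) - 2522440)/(270068 - 4137422) = (907*2464 - 2522440)/(-3867354) = (2234848 - 2522440)*(-1/3867354) = -287592*(-1/3867354) = 47932/644559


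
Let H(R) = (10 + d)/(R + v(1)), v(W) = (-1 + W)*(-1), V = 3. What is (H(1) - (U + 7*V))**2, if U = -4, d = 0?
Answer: 49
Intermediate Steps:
v(W) = 1 - W
H(R) = 10/R (H(R) = (10 + 0)/(R + (1 - 1*1)) = 10/(R + (1 - 1)) = 10/(R + 0) = 10/R)
(H(1) - (U + 7*V))**2 = (10/1 - (-4 + 7*3))**2 = (10*1 - (-4 + 21))**2 = (10 - 1*17)**2 = (10 - 17)**2 = (-7)**2 = 49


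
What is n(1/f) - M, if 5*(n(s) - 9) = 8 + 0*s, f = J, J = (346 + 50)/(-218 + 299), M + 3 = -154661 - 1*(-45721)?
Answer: 544768/5 ≈ 1.0895e+5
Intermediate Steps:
M = -108943 (M = -3 + (-154661 - 1*(-45721)) = -3 + (-154661 + 45721) = -3 - 108940 = -108943)
J = 44/9 (J = 396/81 = 396*(1/81) = 44/9 ≈ 4.8889)
f = 44/9 ≈ 4.8889
n(s) = 53/5 (n(s) = 9 + (8 + 0*s)/5 = 9 + (8 + 0)/5 = 9 + (⅕)*8 = 9 + 8/5 = 53/5)
n(1/f) - M = 53/5 - 1*(-108943) = 53/5 + 108943 = 544768/5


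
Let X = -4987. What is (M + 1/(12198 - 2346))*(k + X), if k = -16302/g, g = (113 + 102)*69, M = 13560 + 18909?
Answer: -7890320935077761/48718140 ≈ -1.6196e+8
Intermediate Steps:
M = 32469
g = 14835 (g = 215*69 = 14835)
k = -5434/4945 (k = -16302/14835 = -16302*1/14835 = -5434/4945 ≈ -1.0989)
(M + 1/(12198 - 2346))*(k + X) = (32469 + 1/(12198 - 2346))*(-5434/4945 - 4987) = (32469 + 1/9852)*(-24666149/4945) = (319884589/9852)*(-24666149/4945) = -7890320935077761/48718140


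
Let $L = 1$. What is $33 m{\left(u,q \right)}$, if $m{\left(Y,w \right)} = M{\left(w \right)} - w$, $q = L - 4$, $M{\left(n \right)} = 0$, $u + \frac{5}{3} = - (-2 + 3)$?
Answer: $99$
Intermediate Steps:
$u = - \frac{8}{3}$ ($u = - \frac{5}{3} - \left(-2 + 3\right) = - \frac{5}{3} - 1 = - \frac{8}{3} \approx -2.6667$)
$q = -3$ ($q = 1 - 4 = -3$)
$m{\left(Y,w \right)} = - w$ ($m{\left(Y,w \right)} = 0 - w = - w$)
$33 m{\left(u,q \right)} = 33 \left(\left(-1\right) \left(-3\right)\right) = 33 \cdot 3 = 99$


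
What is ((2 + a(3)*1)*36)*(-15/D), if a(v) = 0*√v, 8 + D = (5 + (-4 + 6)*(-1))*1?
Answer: 216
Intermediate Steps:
D = -5 (D = -8 + (5 + (-4 + 6)*(-1))*1 = -8 + (5 + 2*(-1))*1 = -8 + (5 - 2)*1 = -8 + 3*1 = -8 + 3 = -5)
a(v) = 0
((2 + a(3)*1)*36)*(-15/D) = ((2 + 0*1)*36)*(-15/(-5)) = ((2 + 0)*36)*(-15*(-⅕)) = (2*36)*3 = 72*3 = 216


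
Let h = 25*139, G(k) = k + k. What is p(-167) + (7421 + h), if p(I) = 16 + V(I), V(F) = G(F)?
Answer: 10578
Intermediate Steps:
G(k) = 2*k
V(F) = 2*F
h = 3475
p(I) = 16 + 2*I
p(-167) + (7421 + h) = (16 + 2*(-167)) + (7421 + 3475) = (16 - 334) + 10896 = -318 + 10896 = 10578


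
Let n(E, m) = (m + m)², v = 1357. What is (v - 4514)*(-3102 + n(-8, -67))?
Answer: -46894078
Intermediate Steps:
n(E, m) = 4*m² (n(E, m) = (2*m)² = 4*m²)
(v - 4514)*(-3102 + n(-8, -67)) = (1357 - 4514)*(-3102 + 4*(-67)²) = -3157*(-3102 + 4*4489) = -3157*(-3102 + 17956) = -3157*14854 = -46894078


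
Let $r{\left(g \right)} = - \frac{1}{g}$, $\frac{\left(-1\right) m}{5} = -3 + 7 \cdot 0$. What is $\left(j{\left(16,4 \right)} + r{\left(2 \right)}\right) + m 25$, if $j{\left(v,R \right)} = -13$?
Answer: $\frac{723}{2} \approx 361.5$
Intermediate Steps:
$m = 15$ ($m = - 5 \left(-3 + 7 \cdot 0\right) = - 5 \left(-3 + 0\right) = \left(-5\right) \left(-3\right) = 15$)
$\left(j{\left(16,4 \right)} + r{\left(2 \right)}\right) + m 25 = \left(-13 - \frac{1}{2}\right) + 15 \cdot 25 = \left(-13 - \frac{1}{2}\right) + 375 = - \frac{27}{2} + 375 = \frac{723}{2}$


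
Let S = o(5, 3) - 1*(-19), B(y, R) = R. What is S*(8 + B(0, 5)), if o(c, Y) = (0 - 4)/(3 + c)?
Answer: 481/2 ≈ 240.50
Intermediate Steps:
o(c, Y) = -4/(3 + c)
S = 37/2 (S = -4/(3 + 5) - 1*(-19) = -4/8 + 19 = -4*⅛ + 19 = -½ + 19 = 37/2 ≈ 18.500)
S*(8 + B(0, 5)) = 37*(8 + 5)/2 = (37/2)*13 = 481/2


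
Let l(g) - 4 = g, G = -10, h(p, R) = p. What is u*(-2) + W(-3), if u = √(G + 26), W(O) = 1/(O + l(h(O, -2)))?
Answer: -17/2 ≈ -8.5000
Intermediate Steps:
l(g) = 4 + g
W(O) = 1/(4 + 2*O) (W(O) = 1/(O + (4 + O)) = 1/(4 + 2*O))
u = 4 (u = √(-10 + 26) = √16 = 4)
u*(-2) + W(-3) = 4*(-2) + 1/(2*(2 - 3)) = -8 + (½)/(-1) = -8 + (½)*(-1) = -8 - ½ = -17/2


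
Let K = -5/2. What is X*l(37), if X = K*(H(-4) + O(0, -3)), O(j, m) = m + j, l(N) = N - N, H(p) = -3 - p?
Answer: 0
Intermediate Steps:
K = -5/2 (K = -5*1/2 = -5/2 ≈ -2.5000)
l(N) = 0
O(j, m) = j + m
X = 5 (X = -5*((-3 - 1*(-4)) + (0 - 3))/2 = -5*((-3 + 4) - 3)/2 = -5*(1 - 3)/2 = -5/2*(-2) = 5)
X*l(37) = 5*0 = 0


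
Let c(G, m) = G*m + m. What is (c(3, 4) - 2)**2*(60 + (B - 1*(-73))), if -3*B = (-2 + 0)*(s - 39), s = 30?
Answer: 24892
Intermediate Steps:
c(G, m) = m + G*m
B = -6 (B = -(-2 + 0)*(30 - 39)/3 = -(-2)*(-9)/3 = -1/3*18 = -6)
(c(3, 4) - 2)**2*(60 + (B - 1*(-73))) = (4*(1 + 3) - 2)**2*(60 + (-6 - 1*(-73))) = (4*4 - 2)**2*(60 + (-6 + 73)) = (16 - 2)**2*(60 + 67) = 14**2*127 = 196*127 = 24892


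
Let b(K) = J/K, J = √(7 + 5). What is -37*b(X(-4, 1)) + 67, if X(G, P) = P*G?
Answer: 67 + 37*√3/2 ≈ 99.043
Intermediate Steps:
X(G, P) = G*P
J = 2*√3 (J = √12 = 2*√3 ≈ 3.4641)
b(K) = 2*√3/K (b(K) = (2*√3)/K = 2*√3/K)
-37*b(X(-4, 1)) + 67 = -74*√3/((-4*1)) + 67 = -74*√3/(-4) + 67 = -74*√3*(-1)/4 + 67 = -(-37)*√3/2 + 67 = 37*√3/2 + 67 = 67 + 37*√3/2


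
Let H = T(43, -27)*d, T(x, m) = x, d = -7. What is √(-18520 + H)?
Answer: I*√18821 ≈ 137.19*I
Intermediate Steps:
H = -301 (H = 43*(-7) = -301)
√(-18520 + H) = √(-18520 - 301) = √(-18821) = I*√18821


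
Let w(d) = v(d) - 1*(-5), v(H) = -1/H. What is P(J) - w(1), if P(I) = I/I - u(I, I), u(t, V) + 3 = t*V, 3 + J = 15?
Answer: -144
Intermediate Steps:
J = 12 (J = -3 + 15 = 12)
u(t, V) = -3 + V*t (u(t, V) = -3 + t*V = -3 + V*t)
P(I) = 4 - I² (P(I) = I/I - (-3 + I*I) = 1 - (-3 + I²) = 1 + (3 - I²) = 4 - I²)
w(d) = 5 - 1/d (w(d) = -1/d - 1*(-5) = -1/d + 5 = 5 - 1/d)
P(J) - w(1) = (4 - 1*12²) - (5 - 1/1) = (4 - 1*144) - (5 - 1*1) = (4 - 144) - (5 - 1) = -140 - 1*4 = -140 - 4 = -144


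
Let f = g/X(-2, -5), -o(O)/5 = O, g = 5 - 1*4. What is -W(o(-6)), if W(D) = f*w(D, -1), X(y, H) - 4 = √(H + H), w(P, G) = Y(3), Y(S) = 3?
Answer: -6/13 + 3*I*√10/26 ≈ -0.46154 + 0.36488*I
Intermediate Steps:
g = 1 (g = 5 - 4 = 1)
w(P, G) = 3
o(O) = -5*O
X(y, H) = 4 + √2*√H (X(y, H) = 4 + √(H + H) = 4 + √(2*H) = 4 + √2*√H)
f = 1/(4 + I*√10) (f = 1/(4 + √2*√(-5)) = 1/(4 + √2*(I*√5)) = 1/(4 + I*√10) ≈ 0.15385 - 0.12163*I)
W(D) = 6/13 - 3*I*√10/26 (W(D) = (2/13 - I*√10/26)*3 = 6/13 - 3*I*√10/26)
-W(o(-6)) = -(6/13 - 3*I*√10/26) = -6/13 + 3*I*√10/26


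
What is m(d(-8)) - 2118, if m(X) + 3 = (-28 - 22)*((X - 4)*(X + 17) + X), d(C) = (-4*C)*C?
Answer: -3096321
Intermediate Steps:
d(C) = -4*C²
m(X) = -3 - 50*X - 50*(-4 + X)*(17 + X) (m(X) = -3 + (-28 - 22)*((X - 4)*(X + 17) + X) = -3 - 50*((-4 + X)*(17 + X) + X) = -3 - 50*(X + (-4 + X)*(17 + X)) = -3 + (-50*X - 50*(-4 + X)*(17 + X)) = -3 - 50*X - 50*(-4 + X)*(17 + X))
m(d(-8)) - 2118 = (3397 - (-2800)*(-8)² - 50*(-4*(-8)²)²) - 2118 = (3397 - (-2800)*64 - 50*(-4*64)²) - 2118 = (3397 - 700*(-256) - 50*(-256)²) - 2118 = (3397 + 179200 - 50*65536) - 2118 = (3397 + 179200 - 3276800) - 2118 = -3094203 - 2118 = -3096321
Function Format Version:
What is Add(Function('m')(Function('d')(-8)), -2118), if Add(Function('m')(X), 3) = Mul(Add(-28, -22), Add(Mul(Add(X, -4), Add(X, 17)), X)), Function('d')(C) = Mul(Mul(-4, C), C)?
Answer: -3096321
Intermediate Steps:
Function('d')(C) = Mul(-4, Pow(C, 2))
Function('m')(X) = Add(-3, Mul(-50, X), Mul(-50, Add(-4, X), Add(17, X))) (Function('m')(X) = Add(-3, Mul(Add(-28, -22), Add(Mul(Add(X, -4), Add(X, 17)), X))) = Add(-3, Mul(-50, Add(Mul(Add(-4, X), Add(17, X)), X))) = Add(-3, Mul(-50, Add(X, Mul(Add(-4, X), Add(17, X))))) = Add(-3, Add(Mul(-50, X), Mul(-50, Add(-4, X), Add(17, X)))) = Add(-3, Mul(-50, X), Mul(-50, Add(-4, X), Add(17, X))))
Add(Function('m')(Function('d')(-8)), -2118) = Add(Add(3397, Mul(-700, Mul(-4, Pow(-8, 2))), Mul(-50, Pow(Mul(-4, Pow(-8, 2)), 2))), -2118) = Add(Add(3397, Mul(-700, Mul(-4, 64)), Mul(-50, Pow(Mul(-4, 64), 2))), -2118) = Add(Add(3397, Mul(-700, -256), Mul(-50, Pow(-256, 2))), -2118) = Add(Add(3397, 179200, Mul(-50, 65536)), -2118) = Add(Add(3397, 179200, -3276800), -2118) = Add(-3094203, -2118) = -3096321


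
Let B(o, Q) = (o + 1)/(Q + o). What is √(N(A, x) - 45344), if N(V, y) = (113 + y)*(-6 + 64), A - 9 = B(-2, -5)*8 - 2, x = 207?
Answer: 12*I*√186 ≈ 163.66*I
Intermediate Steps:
B(o, Q) = (1 + o)/(Q + o)
A = 57/7 (A = 9 + (((1 - 2)/(-5 - 2))*8 - 2) = 9 + ((-1/(-7))*8 - 2) = 9 + (-⅐*(-1)*8 - 2) = 9 + ((⅐)*8 - 2) = 9 + (8/7 - 2) = 9 - 6/7 = 57/7 ≈ 8.1429)
N(V, y) = 6554 + 58*y (N(V, y) = (113 + y)*58 = 6554 + 58*y)
√(N(A, x) - 45344) = √((6554 + 58*207) - 45344) = √((6554 + 12006) - 45344) = √(18560 - 45344) = √(-26784) = 12*I*√186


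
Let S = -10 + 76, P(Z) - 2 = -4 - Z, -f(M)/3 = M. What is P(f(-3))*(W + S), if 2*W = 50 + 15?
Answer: -2167/2 ≈ -1083.5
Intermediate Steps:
f(M) = -3*M
P(Z) = -2 - Z (P(Z) = 2 + (-4 - Z) = -2 - Z)
W = 65/2 (W = (50 + 15)/2 = (½)*65 = 65/2 ≈ 32.500)
S = 66
P(f(-3))*(W + S) = (-2 - (-3)*(-3))*(65/2 + 66) = (-2 - 1*9)*(197/2) = (-2 - 9)*(197/2) = -11*197/2 = -2167/2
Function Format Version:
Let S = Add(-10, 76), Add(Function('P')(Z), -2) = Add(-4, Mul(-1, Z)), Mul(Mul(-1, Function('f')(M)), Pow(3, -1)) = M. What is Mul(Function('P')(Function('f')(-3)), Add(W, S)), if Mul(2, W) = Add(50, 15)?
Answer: Rational(-2167, 2) ≈ -1083.5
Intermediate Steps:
Function('f')(M) = Mul(-3, M)
Function('P')(Z) = Add(-2, Mul(-1, Z)) (Function('P')(Z) = Add(2, Add(-4, Mul(-1, Z))) = Add(-2, Mul(-1, Z)))
W = Rational(65, 2) (W = Mul(Rational(1, 2), Add(50, 15)) = Mul(Rational(1, 2), 65) = Rational(65, 2) ≈ 32.500)
S = 66
Mul(Function('P')(Function('f')(-3)), Add(W, S)) = Mul(Add(-2, Mul(-1, Mul(-3, -3))), Add(Rational(65, 2), 66)) = Mul(Add(-2, Mul(-1, 9)), Rational(197, 2)) = Mul(Add(-2, -9), Rational(197, 2)) = Mul(-11, Rational(197, 2)) = Rational(-2167, 2)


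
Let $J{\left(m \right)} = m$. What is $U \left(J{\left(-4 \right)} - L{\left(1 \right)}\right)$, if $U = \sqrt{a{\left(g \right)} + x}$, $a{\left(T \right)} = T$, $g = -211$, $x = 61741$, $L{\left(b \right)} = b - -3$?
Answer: $- 8 \sqrt{61530} \approx -1984.4$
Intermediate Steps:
$L{\left(b \right)} = 3 + b$ ($L{\left(b \right)} = b + 3 = 3 + b$)
$U = \sqrt{61530}$ ($U = \sqrt{-211 + 61741} = \sqrt{61530} \approx 248.05$)
$U \left(J{\left(-4 \right)} - L{\left(1 \right)}\right) = \sqrt{61530} \left(-4 - \left(3 + 1\right)\right) = \sqrt{61530} \left(-4 - 4\right) = \sqrt{61530} \left(-8\right) = - 8 \sqrt{61530}$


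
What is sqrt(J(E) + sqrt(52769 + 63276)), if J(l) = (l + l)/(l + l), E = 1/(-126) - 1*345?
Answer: sqrt(1 + sqrt(116045)) ≈ 18.484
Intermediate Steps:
E = -43471/126 (E = -1/126 - 345 = -43471/126 ≈ -345.01)
J(l) = 1 (J(l) = (2*l)/((2*l)) = (2*l)*(1/(2*l)) = 1)
sqrt(J(E) + sqrt(52769 + 63276)) = sqrt(1 + sqrt(52769 + 63276)) = sqrt(1 + sqrt(116045))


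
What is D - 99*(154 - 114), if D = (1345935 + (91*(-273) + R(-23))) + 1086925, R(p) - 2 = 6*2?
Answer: 2404071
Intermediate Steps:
R(p) = 14 (R(p) = 2 + 6*2 = 2 + 12 = 14)
D = 2408031 (D = (1345935 + (91*(-273) + 14)) + 1086925 = (1345935 + (-24843 + 14)) + 1086925 = (1345935 - 24829) + 1086925 = 1321106 + 1086925 = 2408031)
D - 99*(154 - 114) = 2408031 - 99*(154 - 114) = 2408031 - 99*40 = 2408031 - 1*3960 = 2408031 - 3960 = 2404071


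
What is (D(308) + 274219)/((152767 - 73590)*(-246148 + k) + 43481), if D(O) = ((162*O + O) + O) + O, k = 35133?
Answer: -29549/1518862834 ≈ -1.9455e-5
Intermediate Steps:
D(O) = 165*O (D(O) = (163*O + O) + O = 164*O + O = 165*O)
(D(308) + 274219)/((152767 - 73590)*(-246148 + k) + 43481) = (165*308 + 274219)/((152767 - 73590)*(-246148 + 35133) + 43481) = (50820 + 274219)/(79177*(-211015) + 43481) = 325039/(-16707534655 + 43481) = 325039/(-16707491174) = 325039*(-1/16707491174) = -29549/1518862834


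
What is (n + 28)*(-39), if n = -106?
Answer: 3042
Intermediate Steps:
(n + 28)*(-39) = (-106 + 28)*(-39) = -78*(-39) = 3042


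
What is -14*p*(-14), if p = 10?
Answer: 1960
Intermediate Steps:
-14*p*(-14) = -14*10*(-14) = -140*(-14) = 1960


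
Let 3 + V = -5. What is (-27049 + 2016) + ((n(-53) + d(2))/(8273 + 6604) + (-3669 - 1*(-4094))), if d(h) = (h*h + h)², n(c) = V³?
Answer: -366093692/14877 ≈ -24608.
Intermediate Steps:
V = -8 (V = -3 - 5 = -8)
n(c) = -512 (n(c) = (-8)³ = -512)
d(h) = (h + h²)² (d(h) = (h² + h)² = (h + h²)²)
(-27049 + 2016) + ((n(-53) + d(2))/(8273 + 6604) + (-3669 - 1*(-4094))) = (-27049 + 2016) + ((-512 + 2²*(1 + 2)²)/(8273 + 6604) + (-3669 - 1*(-4094))) = -25033 + ((-512 + 4*3²)/14877 + (-3669 + 4094)) = -25033 + ((-512 + 4*9)*(1/14877) + 425) = -25033 + ((-512 + 36)*(1/14877) + 425) = -25033 + (-476*1/14877 + 425) = -25033 + (-476/14877 + 425) = -25033 + 6322249/14877 = -366093692/14877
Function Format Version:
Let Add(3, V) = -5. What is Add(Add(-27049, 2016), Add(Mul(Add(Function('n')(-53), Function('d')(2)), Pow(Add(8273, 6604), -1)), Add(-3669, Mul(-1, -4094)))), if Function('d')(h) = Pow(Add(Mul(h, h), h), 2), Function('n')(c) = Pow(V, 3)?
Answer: Rational(-366093692, 14877) ≈ -24608.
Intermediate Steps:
V = -8 (V = Add(-3, -5) = -8)
Function('n')(c) = -512 (Function('n')(c) = Pow(-8, 3) = -512)
Function('d')(h) = Pow(Add(h, Pow(h, 2)), 2) (Function('d')(h) = Pow(Add(Pow(h, 2), h), 2) = Pow(Add(h, Pow(h, 2)), 2))
Add(Add(-27049, 2016), Add(Mul(Add(Function('n')(-53), Function('d')(2)), Pow(Add(8273, 6604), -1)), Add(-3669, Mul(-1, -4094)))) = Add(Add(-27049, 2016), Add(Mul(Add(-512, Mul(Pow(2, 2), Pow(Add(1, 2), 2))), Pow(Add(8273, 6604), -1)), Add(-3669, Mul(-1, -4094)))) = Add(-25033, Add(Mul(Add(-512, Mul(4, Pow(3, 2))), Pow(14877, -1)), Add(-3669, 4094))) = Add(-25033, Add(Mul(Add(-512, Mul(4, 9)), Rational(1, 14877)), 425)) = Add(-25033, Add(Mul(Add(-512, 36), Rational(1, 14877)), 425)) = Add(-25033, Add(Mul(-476, Rational(1, 14877)), 425)) = Add(-25033, Add(Rational(-476, 14877), 425)) = Add(-25033, Rational(6322249, 14877)) = Rational(-366093692, 14877)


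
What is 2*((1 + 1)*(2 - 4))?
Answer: -8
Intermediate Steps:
2*((1 + 1)*(2 - 4)) = 2*(2*(-2)) = 2*(-4) = -8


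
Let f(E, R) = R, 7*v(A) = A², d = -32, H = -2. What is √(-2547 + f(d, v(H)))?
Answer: 5*I*√4991/7 ≈ 50.462*I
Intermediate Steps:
v(A) = A²/7
√(-2547 + f(d, v(H))) = √(-2547 + (⅐)*(-2)²) = √(-2547 + (⅐)*4) = √(-2547 + 4/7) = √(-17825/7) = 5*I*√4991/7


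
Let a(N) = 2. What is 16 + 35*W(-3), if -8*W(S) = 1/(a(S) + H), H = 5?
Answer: 123/8 ≈ 15.375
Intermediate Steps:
W(S) = -1/56 (W(S) = -1/(8*(2 + 5)) = -⅛/7 = -⅛*⅐ = -1/56)
16 + 35*W(-3) = 16 + 35*(-1/56) = 16 - 5/8 = 123/8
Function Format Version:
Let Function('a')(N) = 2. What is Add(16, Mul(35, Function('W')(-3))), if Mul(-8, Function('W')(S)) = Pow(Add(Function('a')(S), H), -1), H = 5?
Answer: Rational(123, 8) ≈ 15.375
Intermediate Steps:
Function('W')(S) = Rational(-1, 56) (Function('W')(S) = Mul(Rational(-1, 8), Pow(Add(2, 5), -1)) = Mul(Rational(-1, 8), Pow(7, -1)) = Mul(Rational(-1, 8), Rational(1, 7)) = Rational(-1, 56))
Add(16, Mul(35, Function('W')(-3))) = Add(16, Mul(35, Rational(-1, 56))) = Add(16, Rational(-5, 8)) = Rational(123, 8)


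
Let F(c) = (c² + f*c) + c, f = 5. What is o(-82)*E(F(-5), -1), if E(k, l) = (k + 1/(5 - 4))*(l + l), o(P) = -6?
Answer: -48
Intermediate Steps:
F(c) = c² + 6*c (F(c) = (c² + 5*c) + c = c² + 6*c)
E(k, l) = 2*l*(1 + k) (E(k, l) = (k + 1/1)*(2*l) = (k + 1)*(2*l) = (1 + k)*(2*l) = 2*l*(1 + k))
o(-82)*E(F(-5), -1) = -12*(-1)*(1 - 5*(6 - 5)) = -12*(-1)*(1 - 5*1) = -12*(-1)*(1 - 5) = -12*(-1)*(-4) = -6*8 = -48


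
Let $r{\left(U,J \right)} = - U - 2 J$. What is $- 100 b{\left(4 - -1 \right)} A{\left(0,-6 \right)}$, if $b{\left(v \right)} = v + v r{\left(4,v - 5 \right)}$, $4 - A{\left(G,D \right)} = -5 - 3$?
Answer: $18000$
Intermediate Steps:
$A{\left(G,D \right)} = 12$ ($A{\left(G,D \right)} = 4 - \left(-5 - 3\right) = 4 - -8 = 4 + 8 = 12$)
$b{\left(v \right)} = v + v \left(6 - 2 v\right)$ ($b{\left(v \right)} = v + v \left(\left(-1\right) 4 - 2 \left(v - 5\right)\right) = v + v \left(-4 - 2 \left(-5 + v\right)\right) = v + v \left(-4 - \left(-10 + 2 v\right)\right) = v + v \left(6 - 2 v\right)$)
$- 100 b{\left(4 - -1 \right)} A{\left(0,-6 \right)} = - 100 \left(4 - -1\right) \left(7 - 2 \left(4 - -1\right)\right) 12 = - 100 \left(4 + 1\right) \left(7 - 2 \left(4 + 1\right)\right) 12 = - 100 \cdot 5 \left(7 - 10\right) 12 = - 100 \cdot 5 \left(-3\right) 12 = \left(-100\right) \left(-15\right) 12 = 1500 \cdot 12 = 18000$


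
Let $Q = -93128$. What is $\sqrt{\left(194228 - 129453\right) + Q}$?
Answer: $i \sqrt{28353} \approx 168.38 i$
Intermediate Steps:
$\sqrt{\left(194228 - 129453\right) + Q} = \sqrt{\left(194228 - 129453\right) - 93128} = \sqrt{64775 - 93128} = \sqrt{-28353} = i \sqrt{28353}$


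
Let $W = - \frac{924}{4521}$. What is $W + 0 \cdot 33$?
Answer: $- \frac{28}{137} \approx -0.20438$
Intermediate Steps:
$W = - \frac{28}{137}$ ($W = \left(-924\right) \frac{1}{4521} = - \frac{28}{137} \approx -0.20438$)
$W + 0 \cdot 33 = - \frac{28}{137} + 0 \cdot 33 = - \frac{28}{137} + 0 = - \frac{28}{137}$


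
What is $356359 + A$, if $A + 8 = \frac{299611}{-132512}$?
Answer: $\frac{47220484101}{132512} \approx 3.5635 \cdot 10^{5}$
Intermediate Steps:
$A = - \frac{1359707}{132512}$ ($A = -8 + \frac{299611}{-132512} = -8 + 299611 \left(- \frac{1}{132512}\right) = -8 - \frac{299611}{132512} = - \frac{1359707}{132512} \approx -10.261$)
$356359 + A = 356359 - \frac{1359707}{132512} = \frac{47220484101}{132512}$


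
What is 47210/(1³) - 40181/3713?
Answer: 175250549/3713 ≈ 47199.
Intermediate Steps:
47210/(1³) - 40181/3713 = 47210/1 - 40181*1/3713 = 47210*1 - 40181/3713 = 47210 - 40181/3713 = 175250549/3713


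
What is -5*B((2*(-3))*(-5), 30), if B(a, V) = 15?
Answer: -75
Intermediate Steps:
-5*B((2*(-3))*(-5), 30) = -5*15 = -75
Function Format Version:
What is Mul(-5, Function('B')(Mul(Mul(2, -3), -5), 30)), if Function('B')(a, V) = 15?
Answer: -75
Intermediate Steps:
Mul(-5, Function('B')(Mul(Mul(2, -3), -5), 30)) = Mul(-5, 15) = -75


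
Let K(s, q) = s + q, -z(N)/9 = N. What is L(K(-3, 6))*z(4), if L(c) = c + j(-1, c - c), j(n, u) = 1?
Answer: -144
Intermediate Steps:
z(N) = -9*N
K(s, q) = q + s
L(c) = 1 + c (L(c) = c + 1 = 1 + c)
L(K(-3, 6))*z(4) = (1 + (6 - 3))*(-9*4) = (1 + 3)*(-36) = 4*(-36) = -144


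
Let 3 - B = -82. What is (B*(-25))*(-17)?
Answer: 36125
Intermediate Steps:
B = 85 (B = 3 - 1*(-82) = 3 + 82 = 85)
(B*(-25))*(-17) = (85*(-25))*(-17) = -2125*(-17) = 36125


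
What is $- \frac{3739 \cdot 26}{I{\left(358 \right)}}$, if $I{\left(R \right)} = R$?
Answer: $- \frac{48607}{179} \approx -271.55$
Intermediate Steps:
$- \frac{3739 \cdot 26}{I{\left(358 \right)}} = - \frac{3739 \cdot 26}{358} = - \frac{97214}{358} = \left(-1\right) \frac{48607}{179} = - \frac{48607}{179}$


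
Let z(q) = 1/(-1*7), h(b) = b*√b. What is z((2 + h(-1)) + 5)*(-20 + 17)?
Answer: 3/7 ≈ 0.42857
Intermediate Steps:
h(b) = b^(3/2)
z(q) = -⅐ (z(q) = 1/(-7) = -⅐)
z((2 + h(-1)) + 5)*(-20 + 17) = -(-20 + 17)/7 = -⅐*(-3) = 3/7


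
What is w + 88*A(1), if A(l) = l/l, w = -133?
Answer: -45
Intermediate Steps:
A(l) = 1
w + 88*A(1) = -133 + 88*1 = -133 + 88 = -45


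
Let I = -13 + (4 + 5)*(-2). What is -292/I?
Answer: 292/31 ≈ 9.4194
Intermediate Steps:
I = -31 (I = -13 + 9*(-2) = -13 - 18 = -31)
-292/I = -292/(-31) = -292*(-1/31) = 292/31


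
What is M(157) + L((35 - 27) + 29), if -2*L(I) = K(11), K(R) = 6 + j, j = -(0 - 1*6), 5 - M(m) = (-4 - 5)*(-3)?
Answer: -28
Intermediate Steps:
M(m) = -22 (M(m) = 5 - (-4 - 5)*(-3) = 5 - (-9)*(-3) = 5 - 1*27 = 5 - 27 = -22)
j = 6 (j = -(0 - 6) = -1*(-6) = 6)
K(R) = 12 (K(R) = 6 + 6 = 12)
L(I) = -6 (L(I) = -½*12 = -6)
M(157) + L((35 - 27) + 29) = -22 - 6 = -28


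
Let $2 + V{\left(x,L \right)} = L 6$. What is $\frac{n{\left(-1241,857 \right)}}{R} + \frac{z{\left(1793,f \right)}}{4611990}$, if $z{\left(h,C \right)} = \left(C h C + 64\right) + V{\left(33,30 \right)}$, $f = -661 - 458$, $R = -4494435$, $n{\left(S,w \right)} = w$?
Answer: $\frac{672704269658173}{1381885951710} \approx 486.8$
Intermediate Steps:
$V{\left(x,L \right)} = -2 + 6 L$ ($V{\left(x,L \right)} = -2 + L 6 = -2 + 6 L$)
$f = -1119$
$z{\left(h,C \right)} = 242 + h C^{2}$ ($z{\left(h,C \right)} = \left(C h C + 64\right) + \left(-2 + 6 \cdot 30\right) = \left(h C^{2} + 64\right) + \left(-2 + 180\right) = \left(64 + h C^{2}\right) + 178 = 242 + h C^{2}$)
$\frac{n{\left(-1241,857 \right)}}{R} + \frac{z{\left(1793,f \right)}}{4611990} = \frac{857}{-4494435} + \frac{242 + 1793 \left(-1119\right)^{2}}{4611990} = 857 \left(- \frac{1}{4494435}\right) + \left(242 + 1793 \cdot 1252161\right) \frac{1}{4611990} = - \frac{857}{4494435} + \left(242 + 2245124673\right) \frac{1}{4611990} = - \frac{857}{4494435} + 2245124915 \cdot \frac{1}{4611990} = - \frac{857}{4494435} + \frac{449024983}{922398} = \frac{672704269658173}{1381885951710}$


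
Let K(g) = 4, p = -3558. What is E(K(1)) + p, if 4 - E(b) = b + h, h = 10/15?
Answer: -10676/3 ≈ -3558.7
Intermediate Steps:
h = ⅔ (h = 10*(1/15) = ⅔ ≈ 0.66667)
E(b) = 10/3 - b (E(b) = 4 - (b + ⅔) = 4 - (⅔ + b) = 4 + (-⅔ - b) = 10/3 - b)
E(K(1)) + p = (10/3 - 1*4) - 3558 = (10/3 - 4) - 3558 = -⅔ - 3558 = -10676/3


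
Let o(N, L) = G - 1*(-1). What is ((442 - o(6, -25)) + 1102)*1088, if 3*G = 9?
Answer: 1675520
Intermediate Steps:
G = 3 (G = (⅓)*9 = 3)
o(N, L) = 4 (o(N, L) = 3 - 1*(-1) = 3 + 1 = 4)
((442 - o(6, -25)) + 1102)*1088 = ((442 - 1*4) + 1102)*1088 = ((442 - 4) + 1102)*1088 = (438 + 1102)*1088 = 1540*1088 = 1675520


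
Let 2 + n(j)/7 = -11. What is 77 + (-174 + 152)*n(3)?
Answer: 2079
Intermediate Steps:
n(j) = -91 (n(j) = -14 + 7*(-11) = -14 - 77 = -91)
77 + (-174 + 152)*n(3) = 77 + (-174 + 152)*(-91) = 77 - 22*(-91) = 77 + 2002 = 2079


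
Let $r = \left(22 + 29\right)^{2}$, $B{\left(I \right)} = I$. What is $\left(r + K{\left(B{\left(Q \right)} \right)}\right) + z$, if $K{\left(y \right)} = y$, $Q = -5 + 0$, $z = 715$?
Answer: $3311$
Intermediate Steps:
$Q = -5$
$r = 2601$ ($r = 51^{2} = 2601$)
$\left(r + K{\left(B{\left(Q \right)} \right)}\right) + z = \left(2601 - 5\right) + 715 = 2596 + 715 = 3311$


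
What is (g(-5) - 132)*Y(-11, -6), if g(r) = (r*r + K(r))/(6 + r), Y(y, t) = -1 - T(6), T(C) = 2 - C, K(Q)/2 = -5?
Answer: -351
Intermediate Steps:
K(Q) = -10 (K(Q) = 2*(-5) = -10)
Y(y, t) = 3 (Y(y, t) = -1 - (2 - 1*6) = -1 - (2 - 6) = -1 - 1*(-4) = -1 + 4 = 3)
g(r) = (-10 + r²)/(6 + r) (g(r) = (r*r - 10)/(6 + r) = (r² - 10)/(6 + r) = (-10 + r²)/(6 + r))
(g(-5) - 132)*Y(-11, -6) = ((-10 + (-5)²)/(6 - 5) - 132)*3 = ((-10 + 25)/1 - 132)*3 = (1*15 - 132)*3 = (15 - 132)*3 = -117*3 = -351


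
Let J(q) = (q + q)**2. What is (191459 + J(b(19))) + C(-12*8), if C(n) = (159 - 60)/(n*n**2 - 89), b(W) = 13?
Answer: 170005851276/884825 ≈ 1.9214e+5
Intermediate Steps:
J(q) = 4*q**2 (J(q) = (2*q)**2 = 4*q**2)
C(n) = 99/(-89 + n**3) (C(n) = 99/(n**3 - 89) = 99/(-89 + n**3))
(191459 + J(b(19))) + C(-12*8) = (191459 + 4*13**2) + 99/(-89 + (-12*8)**3) = (191459 + 4*169) + 99/(-89 + (-96)**3) = (191459 + 676) + 99/(-89 - 884736) = 192135 + 99/(-884825) = 192135 + 99*(-1/884825) = 192135 - 99/884825 = 170005851276/884825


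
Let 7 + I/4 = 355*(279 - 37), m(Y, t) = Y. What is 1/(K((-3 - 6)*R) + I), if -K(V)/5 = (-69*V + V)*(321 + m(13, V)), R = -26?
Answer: 1/26916652 ≈ 3.7152e-8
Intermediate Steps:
K(V) = 113560*V (K(V) = -5*(-69*V + V)*(321 + 13) = -5*(-68*V)*334 = -(-113560)*V = 113560*V)
I = 343612 (I = -28 + 4*(355*(279 - 37)) = -28 + 4*(355*242) = -28 + 4*85910 = -28 + 343640 = 343612)
1/(K((-3 - 6)*R) + I) = 1/(113560*((-3 - 6)*(-26)) + 343612) = 1/(113560*(-9*(-26)) + 343612) = 1/(113560*234 + 343612) = 1/(26573040 + 343612) = 1/26916652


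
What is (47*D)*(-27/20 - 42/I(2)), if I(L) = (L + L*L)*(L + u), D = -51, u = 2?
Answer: 74307/10 ≈ 7430.7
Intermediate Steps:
I(L) = (2 + L)*(L + L²) (I(L) = (L + L*L)*(L + 2) = (L + L²)*(2 + L) = (2 + L)*(L + L²))
(47*D)*(-27/20 - 42/I(2)) = (47*(-51))*(-27/20 - 42*1/(2*(2 + 2² + 3*2))) = -2397*(-27*1/20 - 42*1/(2*(2 + 4 + 6))) = -2397*(-27/20 - 42/(2*12)) = -2397*(-27/20 - 42/24) = -2397*(-27/20 - 42*1/24) = -2397*(-27/20 - 7/4) = -2397*(-31/10) = 74307/10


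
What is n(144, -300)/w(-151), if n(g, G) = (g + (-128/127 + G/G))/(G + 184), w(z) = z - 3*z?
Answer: -18287/4449064 ≈ -0.0041103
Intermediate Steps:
w(z) = -2*z
n(g, G) = (-1/127 + g)/(184 + G) (n(g, G) = (g + (-128*1/127 + 1))/(184 + G) = (g + (-128/127 + 1))/(184 + G) = (g - 1/127)/(184 + G) = (-1/127 + g)/(184 + G))
n(144, -300)/w(-151) = ((-1/127 + 144)/(184 - 300))/((-2*(-151))) = ((18287/127)/(-116))/302 = -1/116*18287/127*(1/302) = -18287/14732*1/302 = -18287/4449064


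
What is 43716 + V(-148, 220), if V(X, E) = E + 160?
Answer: 44096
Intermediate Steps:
V(X, E) = 160 + E
43716 + V(-148, 220) = 43716 + (160 + 220) = 43716 + 380 = 44096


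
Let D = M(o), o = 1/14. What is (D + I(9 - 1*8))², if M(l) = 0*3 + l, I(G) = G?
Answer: 225/196 ≈ 1.1480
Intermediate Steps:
o = 1/14 ≈ 0.071429
M(l) = l (M(l) = 0 + l = l)
D = 1/14 ≈ 0.071429
(D + I(9 - 1*8))² = (1/14 + (9 - 1*8))² = (1/14 + (9 - 8))² = (1/14 + 1)² = (15/14)² = 225/196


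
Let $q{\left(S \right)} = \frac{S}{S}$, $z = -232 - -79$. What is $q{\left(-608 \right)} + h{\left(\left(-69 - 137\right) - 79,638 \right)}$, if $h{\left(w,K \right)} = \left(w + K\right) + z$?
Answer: $201$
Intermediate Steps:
$z = -153$ ($z = -232 + 79 = -153$)
$h{\left(w,K \right)} = -153 + K + w$ ($h{\left(w,K \right)} = \left(w + K\right) - 153 = \left(K + w\right) - 153 = -153 + K + w$)
$q{\left(S \right)} = 1$
$q{\left(-608 \right)} + h{\left(\left(-69 - 137\right) - 79,638 \right)} = 1 - -200 = 1 + 200 = 201$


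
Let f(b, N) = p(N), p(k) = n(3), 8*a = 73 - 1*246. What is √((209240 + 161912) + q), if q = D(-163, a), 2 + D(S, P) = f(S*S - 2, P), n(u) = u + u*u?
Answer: √371162 ≈ 609.23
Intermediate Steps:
a = -173/8 (a = (73 - 1*246)/8 = (73 - 246)/8 = (⅛)*(-173) = -173/8 ≈ -21.625)
n(u) = u + u²
p(k) = 12 (p(k) = 3*(1 + 3) = 3*4 = 12)
f(b, N) = 12
D(S, P) = 10 (D(S, P) = -2 + 12 = 10)
q = 10
√((209240 + 161912) + q) = √((209240 + 161912) + 10) = √(371152 + 10) = √371162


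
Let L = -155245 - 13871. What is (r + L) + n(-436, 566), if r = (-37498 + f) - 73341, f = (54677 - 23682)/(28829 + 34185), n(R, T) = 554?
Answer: -17606143619/63014 ≈ -2.7940e+5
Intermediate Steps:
f = 30995/63014 ≈ 0.49187
r = -6984377751/63014 (r = (-37498 + 30995/63014) - 73341 = -2362867977/63014 - 73341 = -6984377751/63014 ≈ -1.1084e+5)
L = -169116
(r + L) + n(-436, 566) = (-6984377751/63014 - 169116) + 554 = -17641053375/63014 + 554 = -17606143619/63014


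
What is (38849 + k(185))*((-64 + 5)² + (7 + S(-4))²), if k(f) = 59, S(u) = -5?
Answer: 135594380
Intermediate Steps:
(38849 + k(185))*((-64 + 5)² + (7 + S(-4))²) = (38849 + 59)*((-64 + 5)² + (7 - 5)²) = 38908*((-59)² + 2²) = 38908*(3481 + 4) = 38908*3485 = 135594380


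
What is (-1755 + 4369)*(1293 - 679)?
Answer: 1604996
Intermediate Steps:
(-1755 + 4369)*(1293 - 679) = 2614*614 = 1604996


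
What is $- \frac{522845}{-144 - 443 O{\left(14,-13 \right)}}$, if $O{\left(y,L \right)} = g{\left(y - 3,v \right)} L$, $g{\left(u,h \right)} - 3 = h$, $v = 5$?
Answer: $- \frac{522845}{45928} \approx -11.384$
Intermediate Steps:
$g{\left(u,h \right)} = 3 + h$
$O{\left(y,L \right)} = 8 L$ ($O{\left(y,L \right)} = \left(3 + 5\right) L = 8 L$)
$- \frac{522845}{-144 - 443 O{\left(14,-13 \right)}} = - \frac{522845}{-144 - 443 \cdot 8 \left(-13\right)} = - \frac{522845}{-144 - -46072} = - \frac{522845}{-144 + 46072} = - \frac{522845}{45928}$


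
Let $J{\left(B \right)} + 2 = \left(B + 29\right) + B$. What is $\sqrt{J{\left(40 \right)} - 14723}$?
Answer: $6 i \sqrt{406} \approx 120.9 i$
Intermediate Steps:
$J{\left(B \right)} = 27 + 2 B$ ($J{\left(B \right)} = -2 + \left(\left(B + 29\right) + B\right) = -2 + \left(\left(29 + B\right) + B\right) = -2 + \left(29 + 2 B\right) = 27 + 2 B$)
$\sqrt{J{\left(40 \right)} - 14723} = \sqrt{\left(27 + 2 \cdot 40\right) - 14723} = \sqrt{\left(27 + 80\right) - 14723} = \sqrt{107 - 14723} = \sqrt{-14616} = 6 i \sqrt{406}$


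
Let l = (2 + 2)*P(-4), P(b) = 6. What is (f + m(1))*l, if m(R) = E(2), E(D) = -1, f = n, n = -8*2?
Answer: -408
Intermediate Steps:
n = -16
f = -16
l = 24 (l = (2 + 2)*6 = 4*6 = 24)
m(R) = -1
(f + m(1))*l = (-16 - 1)*24 = -17*24 = -408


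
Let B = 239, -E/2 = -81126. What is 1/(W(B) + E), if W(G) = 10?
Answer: 1/162262 ≈ 6.1629e-6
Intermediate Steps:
E = 162252 (E = -2*(-81126) = 162252)
1/(W(B) + E) = 1/(10 + 162252) = 1/162262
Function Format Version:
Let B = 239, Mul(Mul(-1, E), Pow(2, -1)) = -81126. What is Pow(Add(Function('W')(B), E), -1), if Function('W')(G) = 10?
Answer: Rational(1, 162262) ≈ 6.1629e-6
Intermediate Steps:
E = 162252 (E = Mul(-2, -81126) = 162252)
Pow(Add(Function('W')(B), E), -1) = Pow(Add(10, 162252), -1) = Pow(162262, -1) = Rational(1, 162262)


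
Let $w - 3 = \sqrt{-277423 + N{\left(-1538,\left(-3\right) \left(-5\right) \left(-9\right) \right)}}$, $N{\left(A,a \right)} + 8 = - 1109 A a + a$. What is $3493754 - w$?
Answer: $3493751 - 2 i \sqrt{57634809} \approx 3.4938 \cdot 10^{6} - 15184.0 i$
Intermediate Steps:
$N{\left(A,a \right)} = -8 + a - 1109 A a$ ($N{\left(A,a \right)} = -8 + \left(- 1109 A a + a\right) = -8 - \left(- a + 1109 A a\right) = -8 + a - 1109 A a$)
$w = 3 + 2 i \sqrt{57634809}$ ($w = 3 + \sqrt{-277423 - \left(8 - 1705643 \left(\left(-3\right) \left(-5\right)\right) \left(-9\right)\right)} = 3 + \sqrt{-277423 - \left(143 - 25584630 \left(-9\right)\right)} = 3 + \sqrt{-277423 - \left(143 + 230261670\right)} = 3 + \sqrt{-277423 - 230261813} = 3 + \sqrt{-230539236} = 3 + 2 i \sqrt{57634809} \approx 3.0 + 15184.0 i$)
$3493754 - w = 3493754 - \left(3 + 2 i \sqrt{57634809}\right) = 3493751 - 2 i \sqrt{57634809}$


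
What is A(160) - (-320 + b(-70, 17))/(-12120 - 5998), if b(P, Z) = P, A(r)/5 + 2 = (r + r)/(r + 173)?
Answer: -15737005/3016647 ≈ -5.2167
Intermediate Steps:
A(r) = -10 + 10*r/(173 + r) (A(r) = -10 + 5*((r + r)/(r + 173)) = -10 + 5*((2*r)/(173 + r)) = -10 + 5*(2*r/(173 + r)) = -10 + 10*r/(173 + r))
A(160) - (-320 + b(-70, 17))/(-12120 - 5998) = -1730/(173 + 160) - (-320 - 70)/(-12120 - 5998) = -1730/333 - (-390)/(-18118) = -1730*1/333 - (-390)*(-1)/18118 = -1730/333 - 1*195/9059 = -1730/333 - 195/9059 = -15737005/3016647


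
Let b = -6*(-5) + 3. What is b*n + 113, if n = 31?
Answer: 1136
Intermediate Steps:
b = 33 (b = 30 + 3 = 33)
b*n + 113 = 33*31 + 113 = 1023 + 113 = 1136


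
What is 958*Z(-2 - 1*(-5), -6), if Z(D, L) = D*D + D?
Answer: 11496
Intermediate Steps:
Z(D, L) = D + D² (Z(D, L) = D² + D = D + D²)
958*Z(-2 - 1*(-5), -6) = 958*((-2 - 1*(-5))*(1 + (-2 - 1*(-5)))) = 958*((-2 + 5)*(1 + (-2 + 5))) = 958*(3*(1 + 3)) = 958*(3*4) = 958*12 = 11496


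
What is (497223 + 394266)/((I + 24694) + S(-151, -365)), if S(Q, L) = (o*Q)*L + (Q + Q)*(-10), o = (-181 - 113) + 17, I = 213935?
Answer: -297163/5008402 ≈ -0.059333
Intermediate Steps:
o = -277 (o = -294 + 17 = -277)
S(Q, L) = -20*Q - 277*L*Q (S(Q, L) = (-277*Q)*L + (Q + Q)*(-10) = -277*L*Q + (2*Q)*(-10) = -277*L*Q - 20*Q = -20*Q - 277*L*Q)
(497223 + 394266)/((I + 24694) + S(-151, -365)) = (497223 + 394266)/((213935 + 24694) - 151*(-20 - 277*(-365))) = 891489/(238629 - 151*(-20 + 101105)) = 891489/(238629 - 151*101085) = 891489/(238629 - 15263835) = 891489/(-15025206) = 891489*(-1/15025206) = -297163/5008402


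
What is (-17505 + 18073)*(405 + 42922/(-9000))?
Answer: 255747538/1125 ≈ 2.2733e+5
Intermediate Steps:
(-17505 + 18073)*(405 + 42922/(-9000)) = 568*(405 + 42922*(-1/9000)) = 568*(405 - 21461/4500) = 568*(1801039/4500) = 255747538/1125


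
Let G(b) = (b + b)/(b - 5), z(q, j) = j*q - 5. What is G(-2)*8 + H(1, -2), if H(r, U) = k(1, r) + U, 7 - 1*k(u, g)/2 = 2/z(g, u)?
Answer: 123/7 ≈ 17.571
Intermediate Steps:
z(q, j) = -5 + j*q
k(u, g) = 14 - 4/(-5 + g*u) (k(u, g) = 14 - 4/(-5 + u*g) = 14 - 4/(-5 + g*u))
H(r, U) = U + 2*(-37 + 7*r)/(-5 + r) (H(r, U) = 2*(-37 + 7*r*1)/(-5 + r*1) + U = 2*(-37 + 7*r)/(-5 + r) + U = U + 2*(-37 + 7*r)/(-5 + r))
G(b) = 2*b/(-5 + b) (G(b) = (2*b)/(-5 + b) = 2*b/(-5 + b))
G(-2)*8 + H(1, -2) = (2*(-2)/(-5 - 2))*8 + (-4 + (-5 + 1)*(14 - 2))/(-5 + 1) = (2*(-2)/(-7))*8 + (-4 - 4*12)/(-4) = (2*(-2)*(-1/7))*8 - (-4 - 48)/4 = (4/7)*8 - 1/4*(-52) = 32/7 + 13 = 123/7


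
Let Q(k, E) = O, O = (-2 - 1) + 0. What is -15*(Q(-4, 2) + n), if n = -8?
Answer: 165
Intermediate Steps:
O = -3 (O = -3 + 0 = -3)
Q(k, E) = -3
-15*(Q(-4, 2) + n) = -15*(-3 - 8) = -15*(-11) = 165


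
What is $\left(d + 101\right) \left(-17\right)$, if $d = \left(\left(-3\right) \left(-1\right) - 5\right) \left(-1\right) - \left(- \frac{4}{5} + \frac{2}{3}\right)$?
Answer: $- \frac{26299}{15} \approx -1753.3$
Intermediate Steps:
$d = \frac{32}{15}$ ($d = \left(3 - 5\right) \left(-1\right) - - \frac{2}{15} = \left(-2\right) \left(-1\right) + \left(- \frac{2}{3} + \frac{4}{5}\right) = 2 + \frac{2}{15} = \frac{32}{15} \approx 2.1333$)
$\left(d + 101\right) \left(-17\right) = \left(\frac{32}{15} + 101\right) \left(-17\right) = \frac{1547}{15} \left(-17\right) = - \frac{26299}{15}$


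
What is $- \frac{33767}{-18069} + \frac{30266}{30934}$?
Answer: $\frac{795712366}{279473223} \approx 2.8472$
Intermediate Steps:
$- \frac{33767}{-18069} + \frac{30266}{30934} = \left(-33767\right) \left(- \frac{1}{18069}\right) + 30266 \cdot \frac{1}{30934} = \frac{33767}{18069} + \frac{15133}{15467} = \frac{795712366}{279473223}$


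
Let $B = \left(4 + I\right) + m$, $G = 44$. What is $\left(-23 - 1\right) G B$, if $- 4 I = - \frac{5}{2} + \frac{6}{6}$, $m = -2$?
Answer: $-2508$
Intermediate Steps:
$I = \frac{3}{8}$ ($I = - \frac{- \frac{5}{2} + \frac{6}{6}}{4} = - \frac{\left(-5\right) \frac{1}{2} + 6 \cdot \frac{1}{6}}{4} = - \frac{- \frac{5}{2} + 1}{4} = \left(- \frac{1}{4}\right) \left(- \frac{3}{2}\right) = \frac{3}{8} \approx 0.375$)
$B = \frac{19}{8}$ ($B = \left(4 + \frac{3}{8}\right) - 2 = \frac{35}{8} - 2 = \frac{19}{8} \approx 2.375$)
$\left(-23 - 1\right) G B = \left(-23 - 1\right) 44 \cdot \frac{19}{8} = \left(-24\right) 44 \cdot \frac{19}{8} = \left(-1056\right) \frac{19}{8} = -2508$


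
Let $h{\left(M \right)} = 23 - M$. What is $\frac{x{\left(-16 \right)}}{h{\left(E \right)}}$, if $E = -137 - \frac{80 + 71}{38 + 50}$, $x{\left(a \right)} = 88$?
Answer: $\frac{7744}{14231} \approx 0.54416$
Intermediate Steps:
$E = - \frac{12207}{88}$ ($E = -137 - \frac{151}{88} = - \frac{12207}{88} \approx -138.72$)
$\frac{x{\left(-16 \right)}}{h{\left(E \right)}} = \frac{88}{23 - - \frac{12207}{88}} = \frac{88}{23 + \frac{12207}{88}} = \frac{88}{\frac{14231}{88}} = 88 \cdot \frac{88}{14231} = \frac{7744}{14231}$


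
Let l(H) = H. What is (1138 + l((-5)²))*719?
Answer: 836197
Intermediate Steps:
(1138 + l((-5)²))*719 = (1138 + (-5)²)*719 = (1138 + 25)*719 = 1163*719 = 836197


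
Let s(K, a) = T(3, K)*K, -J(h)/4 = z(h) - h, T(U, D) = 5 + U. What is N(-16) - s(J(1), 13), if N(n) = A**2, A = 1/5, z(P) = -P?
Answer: -1599/25 ≈ -63.960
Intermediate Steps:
A = 1/5 ≈ 0.20000
J(h) = 8*h (J(h) = -4*(-h - h) = -(-8)*h = 8*h)
N(n) = 1/25 (N(n) = (1/5)**2 = 1/25)
s(K, a) = 8*K (s(K, a) = (5 + 3)*K = 8*K)
N(-16) - s(J(1), 13) = 1/25 - 8*8*1 = 1/25 - 8*8 = 1/25 - 1*64 = 1/25 - 64 = -1599/25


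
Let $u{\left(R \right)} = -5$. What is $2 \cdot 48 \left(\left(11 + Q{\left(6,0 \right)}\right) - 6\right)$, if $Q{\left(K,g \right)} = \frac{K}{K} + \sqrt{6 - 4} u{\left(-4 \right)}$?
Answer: $576 - 480 \sqrt{2} \approx -102.82$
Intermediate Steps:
$Q{\left(K,g \right)} = 1 - 5 \sqrt{2}$ ($Q{\left(K,g \right)} = \frac{K}{K} + \sqrt{6 - 4} \left(-5\right) = 1 + \sqrt{2} \left(-5\right) = 1 - 5 \sqrt{2}$)
$2 \cdot 48 \left(\left(11 + Q{\left(6,0 \right)}\right) - 6\right) = 2 \cdot 48 \left(\left(11 + \left(1 - 5 \sqrt{2}\right)\right) - 6\right) = 96 \left(\left(12 - 5 \sqrt{2}\right) - 6\right) = 96 \left(6 - 5 \sqrt{2}\right) = 576 - 480 \sqrt{2}$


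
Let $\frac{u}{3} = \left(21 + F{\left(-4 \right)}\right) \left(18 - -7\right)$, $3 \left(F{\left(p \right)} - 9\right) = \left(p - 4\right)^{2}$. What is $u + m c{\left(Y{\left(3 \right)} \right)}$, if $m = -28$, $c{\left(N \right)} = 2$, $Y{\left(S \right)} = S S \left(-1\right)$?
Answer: $3794$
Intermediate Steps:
$Y{\left(S \right)} = - S^{2}$ ($Y{\left(S \right)} = S^{2} \left(-1\right) = - S^{2}$)
$F{\left(p \right)} = 9 + \frac{\left(-4 + p\right)^{2}}{3}$ ($F{\left(p \right)} = 9 + \frac{\left(p - 4\right)^{2}}{3} = 9 + \frac{\left(-4 + p\right)^{2}}{3}$)
$u = 3850$ ($u = 3 \left(21 + \left(9 + \frac{\left(-4 - 4\right)^{2}}{3}\right)\right) \left(18 - -7\right) = 3 \left(21 + \left(9 + \frac{\left(-8\right)^{2}}{3}\right)\right) \left(18 + 7\right) = 3 \left(21 + \left(9 + \frac{1}{3} \cdot 64\right)\right) 25 = 3 \left(21 + \left(9 + \frac{64}{3}\right)\right) 25 = 3 \left(21 + \frac{91}{3}\right) 25 = 3 \cdot \frac{154}{3} \cdot 25 = 3 \cdot \frac{3850}{3} = 3850$)
$u + m c{\left(Y{\left(3 \right)} \right)} = 3850 - 56 = 3794$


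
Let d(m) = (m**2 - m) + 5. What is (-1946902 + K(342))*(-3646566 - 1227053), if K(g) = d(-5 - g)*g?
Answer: -191793283009840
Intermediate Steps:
d(m) = 5 + m**2 - m
K(g) = g*(10 + g + (-5 - g)**2) (K(g) = (5 + (-5 - g)**2 - (-5 - g))*g = (5 + (-5 - g)**2 + (5 + g))*g = (10 + g + (-5 - g)**2)*g = g*(10 + g + (-5 - g)**2))
(-1946902 + K(342))*(-3646566 - 1227053) = (-1946902 + 342*(10 + 342 + (5 + 342)**2))*(-3646566 - 1227053) = (-1946902 + 342*(10 + 342 + 347**2))*(-4873619) = (-1946902 + 342*(10 + 342 + 120409))*(-4873619) = (-1946902 + 342*120761)*(-4873619) = (-1946902 + 41300262)*(-4873619) = 39353360*(-4873619) = -191793283009840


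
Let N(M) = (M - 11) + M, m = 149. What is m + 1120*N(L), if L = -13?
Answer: -41291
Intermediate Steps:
N(M) = -11 + 2*M (N(M) = (-11 + M) + M = -11 + 2*M)
m + 1120*N(L) = 149 + 1120*(-11 + 2*(-13)) = 149 + 1120*(-11 - 26) = 149 + 1120*(-37) = 149 - 41440 = -41291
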